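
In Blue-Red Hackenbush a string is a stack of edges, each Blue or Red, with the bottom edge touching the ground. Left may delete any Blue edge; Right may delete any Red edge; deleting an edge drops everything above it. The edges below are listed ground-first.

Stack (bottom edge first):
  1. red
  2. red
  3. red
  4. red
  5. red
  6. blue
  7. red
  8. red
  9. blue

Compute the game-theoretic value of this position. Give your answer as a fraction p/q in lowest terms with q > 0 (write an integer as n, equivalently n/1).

-77/16

1 of 9 · r · max L −∞ · min R 0 gives -1
2 of 9 · rr · max L −∞ · min R -1 gives -2
3 of 9 · rrr · max L −∞ · min R -2 gives -3
4 of 9 · rrrr · max L −∞ · min R -3 gives -4
5 of 9 · rrrrr · max L −∞ · min R -4 gives -5
6 of 9 · rrrrrb · max L -5 · min R -4 gives -9/2
7 of 9 · rrrrrbr · max L -5 · min R -9/2 gives -19/4
8 of 9 · rrrrrbrr · max L -5 · min R -19/4 gives -39/8
9 of 9 · rrrrrbrrb · max L -39/8 · min R -19/4 gives -77/16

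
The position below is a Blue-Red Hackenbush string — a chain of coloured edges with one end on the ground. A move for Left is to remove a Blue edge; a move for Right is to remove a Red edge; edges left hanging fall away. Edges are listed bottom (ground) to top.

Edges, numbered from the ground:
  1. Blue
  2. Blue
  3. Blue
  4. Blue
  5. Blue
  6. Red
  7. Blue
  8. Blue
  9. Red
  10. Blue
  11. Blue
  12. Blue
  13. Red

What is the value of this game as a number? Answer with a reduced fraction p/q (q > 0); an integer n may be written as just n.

1245/256

1 of 13 · B · max L 0 · min R +∞ -> 1
2 of 13 · BB · max L 1 · min R +∞ -> 2
3 of 13 · BBB · max L 2 · min R +∞ -> 3
4 of 13 · BBBB · max L 3 · min R +∞ -> 4
5 of 13 · BBBBB · max L 4 · min R +∞ -> 5
6 of 13 · BBBBBR · max L 4 · min R 5 -> 9/2
7 of 13 · BBBBBRB · max L 9/2 · min R 5 -> 19/4
8 of 13 · BBBBBRBB · max L 19/4 · min R 5 -> 39/8
9 of 13 · BBBBBRBBR · max L 19/4 · min R 39/8 -> 77/16
10 of 13 · BBBBBRBBRB · max L 77/16 · min R 39/8 -> 155/32
11 of 13 · BBBBBRBBRBB · max L 155/32 · min R 39/8 -> 311/64
12 of 13 · BBBBBRBBRBBB · max L 311/64 · min R 39/8 -> 623/128
13 of 13 · BBBBBRBBRBBBR · max L 311/64 · min R 623/128 -> 1245/256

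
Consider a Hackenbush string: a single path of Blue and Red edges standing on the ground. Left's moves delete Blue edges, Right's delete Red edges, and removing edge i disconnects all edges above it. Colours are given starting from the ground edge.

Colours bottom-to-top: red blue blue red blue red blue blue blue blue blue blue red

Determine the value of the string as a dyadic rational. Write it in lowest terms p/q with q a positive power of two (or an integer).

-1283/4096

G(r) = { — | 0 } ⇒ -1
G(rb) = { -1 | 0 } ⇒ -1/2
G(rbb) = { -1,-1/2 | 0 } ⇒ -1/4
G(rbbr) = { -1,-1/2 | -1/4,0 } ⇒ -3/8
G(rbbrb) = { -1,-1/2,-3/8 | -1/4,0 } ⇒ -5/16
G(rbbrbr) = { -1,-1/2,-3/8 | -5/16,-1/4,0 } ⇒ -11/32
G(rbbrbrb) = { -1,-1/2,-3/8,-11/32 | -5/16,-1/4,0 } ⇒ -21/64
G(rbbrbrbb) = { -1,-1/2,-3/8,-11/32,-21/64 | -5/16,-1/4,0 } ⇒ -41/128
G(rbbrbrbbb) = { -1,-1/2,-3/8,-11/32,-21/64,-41/128 | -5/16,-1/4,0 } ⇒ -81/256
G(rbbrbrbbbb) = { -1,-1/2,-3/8,-11/32,-21/64,-41/128,-81/256 | -5/16,-1/4,0 } ⇒ -161/512
G(rbbrbrbbbbb) = { -1,-1/2,-3/8,-11/32,-21/64,-41/128,-81/256,-161/512 | -5/16,-1/4,0 } ⇒ -321/1024
G(rbbrbrbbbbbb) = { -1,-1/2,-3/8,-11/32,-21/64,-41/128,-81/256,-161/512,-321/1024 | -5/16,-1/4,0 } ⇒ -641/2048
G(rbbrbrbbbbbbr) = { -1,-1/2,-3/8,-11/32,-21/64,-41/128,-81/256,-161/512,-321/1024 | -641/2048,-5/16,-1/4,0 } ⇒ -1283/4096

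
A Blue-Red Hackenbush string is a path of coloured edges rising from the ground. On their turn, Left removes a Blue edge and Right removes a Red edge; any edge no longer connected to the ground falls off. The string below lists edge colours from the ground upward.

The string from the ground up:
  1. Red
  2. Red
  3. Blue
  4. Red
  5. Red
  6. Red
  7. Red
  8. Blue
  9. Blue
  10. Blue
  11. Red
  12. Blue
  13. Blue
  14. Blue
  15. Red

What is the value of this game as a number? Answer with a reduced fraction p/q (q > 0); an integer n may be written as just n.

G_1 [R]  L=[none]  R=[0]  = -1
G_2 [RR]  L=[none]  R=[-1,0]  = -2
G_3 [RRB]  L=[-2]  R=[-1,0]  = -3/2
G_4 [RRBR]  L=[-2]  R=[-3/2,-1,0]  = -7/4
G_5 [RRBRR]  L=[-2]  R=[-7/4,-3/2,-1,0]  = -15/8
G_6 [RRBRRR]  L=[-2]  R=[-15/8,-7/4,-3/2,-1,0]  = -31/16
G_7 [RRBRRRR]  L=[-2]  R=[-31/16,-15/8,-7/4,-3/2,-1,0]  = -63/32
G_8 [RRBRRRRB]  L=[-2,-63/32]  R=[-31/16,-15/8,-7/4,-3/2,-1,0]  = -125/64
G_9 [RRBRRRRBB]  L=[-2,-63/32,-125/64]  R=[-31/16,-15/8,-7/4,-3/2,-1,0]  = -249/128
G_10 [RRBRRRRBBB]  L=[-2,-63/32,-125/64,-249/128]  R=[-31/16,-15/8,-7/4,-3/2,-1,0]  = -497/256
G_11 [RRBRRRRBBBR]  L=[-2,-63/32,-125/64,-249/128]  R=[-497/256,-31/16,-15/8,-7/4,-3/2,-1,0]  = -995/512
G_12 [RRBRRRRBBBRB]  L=[-2,-63/32,-125/64,-249/128,-995/512]  R=[-497/256,-31/16,-15/8,-7/4,-3/2,-1,0]  = -1989/1024
G_13 [RRBRRRRBBBRBB]  L=[-2,-63/32,-125/64,-249/128,-995/512,-1989/1024]  R=[-497/256,-31/16,-15/8,-7/4,-3/2,-1,0]  = -3977/2048
G_14 [RRBRRRRBBBRBBB]  L=[-2,-63/32,-125/64,-249/128,-995/512,-1989/1024,-3977/2048]  R=[-497/256,-31/16,-15/8,-7/4,-3/2,-1,0]  = -7953/4096
G_15 [RRBRRRRBBBRBBBR]  L=[-2,-63/32,-125/64,-249/128,-995/512,-1989/1024,-3977/2048]  R=[-7953/4096,-497/256,-31/16,-15/8,-7/4,-3/2,-1,0]  = -15907/8192

-15907/8192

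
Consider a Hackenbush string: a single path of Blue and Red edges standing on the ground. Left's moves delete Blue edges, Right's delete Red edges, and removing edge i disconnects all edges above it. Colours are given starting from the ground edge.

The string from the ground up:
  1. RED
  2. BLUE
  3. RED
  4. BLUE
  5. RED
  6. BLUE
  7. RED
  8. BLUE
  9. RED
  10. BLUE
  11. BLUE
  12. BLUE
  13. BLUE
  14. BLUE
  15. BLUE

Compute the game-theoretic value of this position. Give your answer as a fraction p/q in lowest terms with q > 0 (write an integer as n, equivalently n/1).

-10881/16384

Prefix values for RED BLUE RED BLUE RED BLUE RED BLUE RED BLUE BLUE BLUE BLUE BLUE BLUE via {L|R} + simplicity:
R: Left { (no moves) }, Right { 0 } = simplest -1
RB: Left { -1 }, Right { 0 } = simplest -1/2
RBR: Left { -1 }, Right { -1/2; 0 } = simplest -3/4
RBRB: Left { -1; -3/4 }, Right { -1/2; 0 } = simplest -5/8
RBRBR: Left { -1; -3/4 }, Right { -5/8; -1/2; 0 } = simplest -11/16
RBRBRB: Left { -1; -3/4; -11/16 }, Right { -5/8; -1/2; 0 } = simplest -21/32
RBRBRBR: Left { -1; -3/4; -11/16 }, Right { -21/32; -5/8; -1/2; 0 } = simplest -43/64
RBRBRBRB: Left { -1; -3/4; -11/16; -43/64 }, Right { -21/32; -5/8; -1/2; 0 } = simplest -85/128
RBRBRBRBR: Left { -1; -3/4; -11/16; -43/64 }, Right { -85/128; -21/32; -5/8; -1/2; 0 } = simplest -171/256
RBRBRBRBRB: Left { -1; -3/4; -11/16; -43/64; -171/256 }, Right { -85/128; -21/32; -5/8; -1/2; 0 } = simplest -341/512
RBRBRBRBRBB: Left { -1; -3/4; -11/16; -43/64; -171/256; -341/512 }, Right { -85/128; -21/32; -5/8; -1/2; 0 } = simplest -681/1024
RBRBRBRBRBBB: Left { -1; -3/4; -11/16; -43/64; -171/256; -341/512; -681/1024 }, Right { -85/128; -21/32; -5/8; -1/2; 0 } = simplest -1361/2048
RBRBRBRBRBBBB: Left { -1; -3/4; -11/16; -43/64; -171/256; -341/512; -681/1024; -1361/2048 }, Right { -85/128; -21/32; -5/8; -1/2; 0 } = simplest -2721/4096
RBRBRBRBRBBBBB: Left { -1; -3/4; -11/16; -43/64; -171/256; -341/512; -681/1024; -1361/2048; -2721/4096 }, Right { -85/128; -21/32; -5/8; -1/2; 0 } = simplest -5441/8192
RBRBRBRBRBBBBBB: Left { -1; -3/4; -11/16; -43/64; -171/256; -341/512; -681/1024; -1361/2048; -2721/4096; -5441/8192 }, Right { -85/128; -21/32; -5/8; -1/2; 0 } = simplest -10881/16384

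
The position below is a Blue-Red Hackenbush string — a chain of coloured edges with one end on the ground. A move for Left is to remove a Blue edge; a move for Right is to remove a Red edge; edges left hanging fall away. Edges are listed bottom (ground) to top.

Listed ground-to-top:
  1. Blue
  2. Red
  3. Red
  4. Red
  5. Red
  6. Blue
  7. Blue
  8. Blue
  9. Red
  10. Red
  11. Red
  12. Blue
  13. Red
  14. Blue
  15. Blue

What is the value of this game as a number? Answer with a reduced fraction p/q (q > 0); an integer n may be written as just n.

1815/16384

1 of 15 · B · max L 0 · min R +∞ ⇒ 1
2 of 15 · BR · max L 0 · min R 1 ⇒ 1/2
3 of 15 · BRR · max L 0 · min R 1/2 ⇒ 1/4
4 of 15 · BRRR · max L 0 · min R 1/4 ⇒ 1/8
5 of 15 · BRRRR · max L 0 · min R 1/8 ⇒ 1/16
6 of 15 · BRRRRB · max L 1/16 · min R 1/8 ⇒ 3/32
7 of 15 · BRRRRBB · max L 3/32 · min R 1/8 ⇒ 7/64
8 of 15 · BRRRRBBB · max L 7/64 · min R 1/8 ⇒ 15/128
9 of 15 · BRRRRBBBR · max L 7/64 · min R 15/128 ⇒ 29/256
10 of 15 · BRRRRBBBRR · max L 7/64 · min R 29/256 ⇒ 57/512
11 of 15 · BRRRRBBBRRR · max L 7/64 · min R 57/512 ⇒ 113/1024
12 of 15 · BRRRRBBBRRRB · max L 113/1024 · min R 57/512 ⇒ 227/2048
13 of 15 · BRRRRBBBRRRBR · max L 113/1024 · min R 227/2048 ⇒ 453/4096
14 of 15 · BRRRRBBBRRRBRB · max L 453/4096 · min R 227/2048 ⇒ 907/8192
15 of 15 · BRRRRBBBRRRBRBB · max L 907/8192 · min R 227/2048 ⇒ 1815/16384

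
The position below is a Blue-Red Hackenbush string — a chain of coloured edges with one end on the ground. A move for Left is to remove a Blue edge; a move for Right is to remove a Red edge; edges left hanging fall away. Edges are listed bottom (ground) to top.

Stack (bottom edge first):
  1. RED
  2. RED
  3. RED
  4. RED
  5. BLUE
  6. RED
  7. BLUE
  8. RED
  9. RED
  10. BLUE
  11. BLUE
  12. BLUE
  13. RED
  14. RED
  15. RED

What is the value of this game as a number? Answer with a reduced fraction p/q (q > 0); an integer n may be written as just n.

-7567/2048

Build G(s[:k]) for k = 1..15, string s = RED RED RED RED BLUE RED BLUE RED RED BLUE BLUE BLUE RED RED RED.
edge 1 of 15 (RED): {  | 0 } gives -1
edge 2 of 15 (RED): {  | -1, 0 } gives -2
edge 3 of 15 (RED): {  | -2, -1, 0 } gives -3
edge 4 of 15 (RED): {  | -3, -2, -1, 0 } gives -4
edge 5 of 15 (BLUE): { -4 | -3, -2, -1, 0 } gives -7/2
edge 6 of 15 (RED): { -4 | -7/2, -3, -2, -1, 0 } gives -15/4
edge 7 of 15 (BLUE): { -4, -15/4 | -7/2, -3, -2, -1, 0 } gives -29/8
edge 8 of 15 (RED): { -4, -15/4 | -29/8, -7/2, -3, -2, -1, 0 } gives -59/16
edge 9 of 15 (RED): { -4, -15/4 | -59/16, -29/8, -7/2, -3, -2, -1, 0 } gives -119/32
edge 10 of 15 (BLUE): { -4, -15/4, -119/32 | -59/16, -29/8, -7/2, -3, -2, -1, 0 } gives -237/64
edge 11 of 15 (BLUE): { -4, -15/4, -119/32, -237/64 | -59/16, -29/8, -7/2, -3, -2, -1, 0 } gives -473/128
edge 12 of 15 (BLUE): { -4, -15/4, -119/32, -237/64, -473/128 | -59/16, -29/8, -7/2, -3, -2, -1, 0 } gives -945/256
edge 13 of 15 (RED): { -4, -15/4, -119/32, -237/64, -473/128 | -945/256, -59/16, -29/8, -7/2, -3, -2, -1, 0 } gives -1891/512
edge 14 of 15 (RED): { -4, -15/4, -119/32, -237/64, -473/128 | -1891/512, -945/256, -59/16, -29/8, -7/2, -3, -2, -1, 0 } gives -3783/1024
edge 15 of 15 (RED): { -4, -15/4, -119/32, -237/64, -473/128 | -3783/1024, -1891/512, -945/256, -59/16, -29/8, -7/2, -3, -2, -1, 0 } gives -7567/2048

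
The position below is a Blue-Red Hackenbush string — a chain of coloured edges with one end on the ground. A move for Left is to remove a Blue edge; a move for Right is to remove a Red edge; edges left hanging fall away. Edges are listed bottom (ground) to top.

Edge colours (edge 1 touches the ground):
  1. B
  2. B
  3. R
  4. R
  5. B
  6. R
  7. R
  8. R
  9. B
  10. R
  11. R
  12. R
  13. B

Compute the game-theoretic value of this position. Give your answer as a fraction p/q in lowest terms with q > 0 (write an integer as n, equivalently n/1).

Prefix values for B B R R B R R R B R R R B via {L|R} + simplicity:
g_1 [B]  L=[0]  R=[—]  gives 1
g_2 [BB]  L=[0; 1]  R=[—]  gives 2
g_3 [BBR]  L=[0; 1]  R=[2]  gives 3/2
g_4 [BBRR]  L=[0; 1]  R=[3/2; 2]  gives 5/4
g_5 [BBRRB]  L=[0; 1; 5/4]  R=[3/2; 2]  gives 11/8
g_6 [BBRRBR]  L=[0; 1; 5/4]  R=[11/8; 3/2; 2]  gives 21/16
g_7 [BBRRBRR]  L=[0; 1; 5/4]  R=[21/16; 11/8; 3/2; 2]  gives 41/32
g_8 [BBRRBRRR]  L=[0; 1; 5/4]  R=[41/32; 21/16; 11/8; 3/2; 2]  gives 81/64
g_9 [BBRRBRRRB]  L=[0; 1; 5/4; 81/64]  R=[41/32; 21/16; 11/8; 3/2; 2]  gives 163/128
g_10 [BBRRBRRRBR]  L=[0; 1; 5/4; 81/64]  R=[163/128; 41/32; 21/16; 11/8; 3/2; 2]  gives 325/256
g_11 [BBRRBRRRBRR]  L=[0; 1; 5/4; 81/64]  R=[325/256; 163/128; 41/32; 21/16; 11/8; 3/2; 2]  gives 649/512
g_12 [BBRRBRRRBRRR]  L=[0; 1; 5/4; 81/64]  R=[649/512; 325/256; 163/128; 41/32; 21/16; 11/8; 3/2; 2]  gives 1297/1024
g_13 [BBRRBRRRBRRRB]  L=[0; 1; 5/4; 81/64; 1297/1024]  R=[649/512; 325/256; 163/128; 41/32; 21/16; 11/8; 3/2; 2]  gives 2595/2048

2595/2048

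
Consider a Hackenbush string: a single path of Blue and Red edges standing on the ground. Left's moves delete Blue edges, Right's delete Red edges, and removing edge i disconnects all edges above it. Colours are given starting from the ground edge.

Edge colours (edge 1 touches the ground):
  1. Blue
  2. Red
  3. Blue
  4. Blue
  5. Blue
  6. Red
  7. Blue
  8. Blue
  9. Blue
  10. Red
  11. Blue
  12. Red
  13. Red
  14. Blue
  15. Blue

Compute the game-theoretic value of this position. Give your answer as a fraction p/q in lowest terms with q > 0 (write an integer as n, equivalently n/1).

15271/16384

B: Left { 0 }, Right { none } = simplest 1
BR: Left { 0 }, Right { 1 } = simplest 1/2
BRB: Left { 0; 1/2 }, Right { 1 } = simplest 3/4
BRBB: Left { 0; 1/2; 3/4 }, Right { 1 } = simplest 7/8
BRBBB: Left { 0; 1/2; 3/4; 7/8 }, Right { 1 } = simplest 15/16
BRBBBR: Left { 0; 1/2; 3/4; 7/8 }, Right { 15/16; 1 } = simplest 29/32
BRBBBRB: Left { 0; 1/2; 3/4; 7/8; 29/32 }, Right { 15/16; 1 } = simplest 59/64
BRBBBRBB: Left { 0; 1/2; 3/4; 7/8; 29/32; 59/64 }, Right { 15/16; 1 } = simplest 119/128
BRBBBRBBB: Left { 0; 1/2; 3/4; 7/8; 29/32; 59/64; 119/128 }, Right { 15/16; 1 } = simplest 239/256
BRBBBRBBBR: Left { 0; 1/2; 3/4; 7/8; 29/32; 59/64; 119/128 }, Right { 239/256; 15/16; 1 } = simplest 477/512
BRBBBRBBBRB: Left { 0; 1/2; 3/4; 7/8; 29/32; 59/64; 119/128; 477/512 }, Right { 239/256; 15/16; 1 } = simplest 955/1024
BRBBBRBBBRBR: Left { 0; 1/2; 3/4; 7/8; 29/32; 59/64; 119/128; 477/512 }, Right { 955/1024; 239/256; 15/16; 1 } = simplest 1909/2048
BRBBBRBBBRBRR: Left { 0; 1/2; 3/4; 7/8; 29/32; 59/64; 119/128; 477/512 }, Right { 1909/2048; 955/1024; 239/256; 15/16; 1 } = simplest 3817/4096
BRBBBRBBBRBRRB: Left { 0; 1/2; 3/4; 7/8; 29/32; 59/64; 119/128; 477/512; 3817/4096 }, Right { 1909/2048; 955/1024; 239/256; 15/16; 1 } = simplest 7635/8192
BRBBBRBBBRBRRBB: Left { 0; 1/2; 3/4; 7/8; 29/32; 59/64; 119/128; 477/512; 3817/4096; 7635/8192 }, Right { 1909/2048; 955/1024; 239/256; 15/16; 1 } = simplest 15271/16384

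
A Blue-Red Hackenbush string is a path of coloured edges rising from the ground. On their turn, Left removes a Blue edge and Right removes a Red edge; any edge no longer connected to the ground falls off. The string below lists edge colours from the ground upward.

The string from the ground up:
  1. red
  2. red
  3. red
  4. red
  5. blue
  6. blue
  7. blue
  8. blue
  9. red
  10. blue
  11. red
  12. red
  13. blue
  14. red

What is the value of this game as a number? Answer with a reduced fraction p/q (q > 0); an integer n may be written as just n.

value_1 [r]  L=[∅]  R=[0]  ⇒ -1
value_2 [rr]  L=[∅]  R=[-1,0]  ⇒ -2
value_3 [rrr]  L=[∅]  R=[-2,-1,0]  ⇒ -3
value_4 [rrrr]  L=[∅]  R=[-3,-2,-1,0]  ⇒ -4
value_5 [rrrrb]  L=[-4]  R=[-3,-2,-1,0]  ⇒ -7/2
value_6 [rrrrbb]  L=[-4,-7/2]  R=[-3,-2,-1,0]  ⇒ -13/4
value_7 [rrrrbbb]  L=[-4,-7/2,-13/4]  R=[-3,-2,-1,0]  ⇒ -25/8
value_8 [rrrrbbbb]  L=[-4,-7/2,-13/4,-25/8]  R=[-3,-2,-1,0]  ⇒ -49/16
value_9 [rrrrbbbbr]  L=[-4,-7/2,-13/4,-25/8]  R=[-49/16,-3,-2,-1,0]  ⇒ -99/32
value_10 [rrrrbbbbrb]  L=[-4,-7/2,-13/4,-25/8,-99/32]  R=[-49/16,-3,-2,-1,0]  ⇒ -197/64
value_11 [rrrrbbbbrbr]  L=[-4,-7/2,-13/4,-25/8,-99/32]  R=[-197/64,-49/16,-3,-2,-1,0]  ⇒ -395/128
value_12 [rrrrbbbbrbrr]  L=[-4,-7/2,-13/4,-25/8,-99/32]  R=[-395/128,-197/64,-49/16,-3,-2,-1,0]  ⇒ -791/256
value_13 [rrrrbbbbrbrrb]  L=[-4,-7/2,-13/4,-25/8,-99/32,-791/256]  R=[-395/128,-197/64,-49/16,-3,-2,-1,0]  ⇒ -1581/512
value_14 [rrrrbbbbrbrrbr]  L=[-4,-7/2,-13/4,-25/8,-99/32,-791/256]  R=[-1581/512,-395/128,-197/64,-49/16,-3,-2,-1,0]  ⇒ -3163/1024

-3163/1024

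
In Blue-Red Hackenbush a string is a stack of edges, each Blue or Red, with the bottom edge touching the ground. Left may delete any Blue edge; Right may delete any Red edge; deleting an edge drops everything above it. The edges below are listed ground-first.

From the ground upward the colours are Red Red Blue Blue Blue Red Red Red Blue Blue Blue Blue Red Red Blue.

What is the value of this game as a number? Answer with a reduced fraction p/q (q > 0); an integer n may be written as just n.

g_1 [R]  L=[·]  R=[0]  gives -1
g_2 [RR]  L=[·]  R=[-1, 0]  gives -2
g_3 [RRB]  L=[-2]  R=[-1, 0]  gives -3/2
g_4 [RRBB]  L=[-2, -3/2]  R=[-1, 0]  gives -5/4
g_5 [RRBBB]  L=[-2, -3/2, -5/4]  R=[-1, 0]  gives -9/8
g_6 [RRBBBR]  L=[-2, -3/2, -5/4]  R=[-9/8, -1, 0]  gives -19/16
g_7 [RRBBBRR]  L=[-2, -3/2, -5/4]  R=[-19/16, -9/8, -1, 0]  gives -39/32
g_8 [RRBBBRRR]  L=[-2, -3/2, -5/4]  R=[-39/32, -19/16, -9/8, -1, 0]  gives -79/64
g_9 [RRBBBRRRB]  L=[-2, -3/2, -5/4, -79/64]  R=[-39/32, -19/16, -9/8, -1, 0]  gives -157/128
g_10 [RRBBBRRRBB]  L=[-2, -3/2, -5/4, -79/64, -157/128]  R=[-39/32, -19/16, -9/8, -1, 0]  gives -313/256
g_11 [RRBBBRRRBBB]  L=[-2, -3/2, -5/4, -79/64, -157/128, -313/256]  R=[-39/32, -19/16, -9/8, -1, 0]  gives -625/512
g_12 [RRBBBRRRBBBB]  L=[-2, -3/2, -5/4, -79/64, -157/128, -313/256, -625/512]  R=[-39/32, -19/16, -9/8, -1, 0]  gives -1249/1024
g_13 [RRBBBRRRBBBBR]  L=[-2, -3/2, -5/4, -79/64, -157/128, -313/256, -625/512]  R=[-1249/1024, -39/32, -19/16, -9/8, -1, 0]  gives -2499/2048
g_14 [RRBBBRRRBBBBRR]  L=[-2, -3/2, -5/4, -79/64, -157/128, -313/256, -625/512]  R=[-2499/2048, -1249/1024, -39/32, -19/16, -9/8, -1, 0]  gives -4999/4096
g_15 [RRBBBRRRBBBBRRB]  L=[-2, -3/2, -5/4, -79/64, -157/128, -313/256, -625/512, -4999/4096]  R=[-2499/2048, -1249/1024, -39/32, -19/16, -9/8, -1, 0]  gives -9997/8192

-9997/8192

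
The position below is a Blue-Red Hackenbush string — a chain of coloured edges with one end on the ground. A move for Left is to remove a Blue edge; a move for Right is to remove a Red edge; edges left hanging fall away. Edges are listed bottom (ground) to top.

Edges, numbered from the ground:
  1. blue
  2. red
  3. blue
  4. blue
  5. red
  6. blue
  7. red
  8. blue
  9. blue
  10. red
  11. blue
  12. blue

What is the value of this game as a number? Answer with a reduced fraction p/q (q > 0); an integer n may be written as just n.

1719/2048

step 1: add blue to get b; options L={ 0 } R={  } -> 1
step 2: add red to get br; options L={ 0 } R={ 1 } -> 1/2
step 3: add blue to get brb; options L={ 0,1/2 } R={ 1 } -> 3/4
step 4: add blue to get brbb; options L={ 0,1/2,3/4 } R={ 1 } -> 7/8
step 5: add red to get brbbr; options L={ 0,1/2,3/4 } R={ 7/8,1 } -> 13/16
step 6: add blue to get brbbrb; options L={ 0,1/2,3/4,13/16 } R={ 7/8,1 } -> 27/32
step 7: add red to get brbbrbr; options L={ 0,1/2,3/4,13/16 } R={ 27/32,7/8,1 } -> 53/64
step 8: add blue to get brbbrbrb; options L={ 0,1/2,3/4,13/16,53/64 } R={ 27/32,7/8,1 } -> 107/128
step 9: add blue to get brbbrbrbb; options L={ 0,1/2,3/4,13/16,53/64,107/128 } R={ 27/32,7/8,1 } -> 215/256
step 10: add red to get brbbrbrbbr; options L={ 0,1/2,3/4,13/16,53/64,107/128 } R={ 215/256,27/32,7/8,1 } -> 429/512
step 11: add blue to get brbbrbrbbrb; options L={ 0,1/2,3/4,13/16,53/64,107/128,429/512 } R={ 215/256,27/32,7/8,1 } -> 859/1024
step 12: add blue to get brbbrbrbbrbb; options L={ 0,1/2,3/4,13/16,53/64,107/128,429/512,859/1024 } R={ 215/256,27/32,7/8,1 } -> 1719/2048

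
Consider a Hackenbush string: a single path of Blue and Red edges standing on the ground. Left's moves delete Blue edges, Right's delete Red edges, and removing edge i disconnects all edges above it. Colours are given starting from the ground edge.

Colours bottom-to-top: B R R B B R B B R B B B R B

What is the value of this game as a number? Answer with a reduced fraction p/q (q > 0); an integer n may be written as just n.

3515/8192

Recurse on prefixes of the 14-edge string B R R B B R B B R B B B R B:
1 of 14 · B · max L 0 · min R +∞ gives 1
2 of 14 · BR · max L 0 · min R 1 gives 1/2
3 of 14 · BRR · max L 0 · min R 1/2 gives 1/4
4 of 14 · BRRB · max L 1/4 · min R 1/2 gives 3/8
5 of 14 · BRRBB · max L 3/8 · min R 1/2 gives 7/16
6 of 14 · BRRBBR · max L 3/8 · min R 7/16 gives 13/32
7 of 14 · BRRBBRB · max L 13/32 · min R 7/16 gives 27/64
8 of 14 · BRRBBRBB · max L 27/64 · min R 7/16 gives 55/128
9 of 14 · BRRBBRBBR · max L 27/64 · min R 55/128 gives 109/256
10 of 14 · BRRBBRBBRB · max L 109/256 · min R 55/128 gives 219/512
11 of 14 · BRRBBRBBRBB · max L 219/512 · min R 55/128 gives 439/1024
12 of 14 · BRRBBRBBRBBB · max L 439/1024 · min R 55/128 gives 879/2048
13 of 14 · BRRBBRBBRBBBR · max L 439/1024 · min R 879/2048 gives 1757/4096
14 of 14 · BRRBBRBBRBBBRB · max L 1757/4096 · min R 879/2048 gives 3515/8192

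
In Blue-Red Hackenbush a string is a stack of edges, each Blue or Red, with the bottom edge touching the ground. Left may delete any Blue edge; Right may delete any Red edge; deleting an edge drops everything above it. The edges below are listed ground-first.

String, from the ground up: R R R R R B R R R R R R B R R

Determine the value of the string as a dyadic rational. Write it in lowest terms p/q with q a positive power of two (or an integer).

edge 1 of 15 (R): { · | 0 } → -1
edge 2 of 15 (R): { · | -1, 0 } → -2
edge 3 of 15 (R): { · | -2, -1, 0 } → -3
edge 4 of 15 (R): { · | -3, -2, -1, 0 } → -4
edge 5 of 15 (R): { · | -4, -3, -2, -1, 0 } → -5
edge 6 of 15 (B): { -5 | -4, -3, -2, -1, 0 } → -9/2
edge 7 of 15 (R): { -5 | -9/2, -4, -3, -2, -1, 0 } → -19/4
edge 8 of 15 (R): { -5 | -19/4, -9/2, -4, -3, -2, -1, 0 } → -39/8
edge 9 of 15 (R): { -5 | -39/8, -19/4, -9/2, -4, -3, -2, -1, 0 } → -79/16
edge 10 of 15 (R): { -5 | -79/16, -39/8, -19/4, -9/2, -4, -3, -2, -1, 0 } → -159/32
edge 11 of 15 (R): { -5 | -159/32, -79/16, -39/8, -19/4, -9/2, -4, -3, -2, -1, 0 } → -319/64
edge 12 of 15 (R): { -5 | -319/64, -159/32, -79/16, -39/8, -19/4, -9/2, -4, -3, -2, -1, 0 } → -639/128
edge 13 of 15 (B): { -5, -639/128 | -319/64, -159/32, -79/16, -39/8, -19/4, -9/2, -4, -3, -2, -1, 0 } → -1277/256
edge 14 of 15 (R): { -5, -639/128 | -1277/256, -319/64, -159/32, -79/16, -39/8, -19/4, -9/2, -4, -3, -2, -1, 0 } → -2555/512
edge 15 of 15 (R): { -5, -639/128 | -2555/512, -1277/256, -319/64, -159/32, -79/16, -39/8, -19/4, -9/2, -4, -3, -2, -1, 0 } → -5111/1024

-5111/1024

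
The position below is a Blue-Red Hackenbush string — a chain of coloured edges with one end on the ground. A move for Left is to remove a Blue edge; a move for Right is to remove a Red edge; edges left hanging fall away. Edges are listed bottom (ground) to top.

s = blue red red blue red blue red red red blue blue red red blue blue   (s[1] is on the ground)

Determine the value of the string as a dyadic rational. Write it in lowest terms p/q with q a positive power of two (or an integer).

Prefix values for blue red red blue red blue red red red blue blue red red blue blue via {L|R} + simplicity:
g_1 [b]  L=[0]  R=[]  → 1
g_2 [br]  L=[0]  R=[1]  → 1/2
g_3 [brr]  L=[0]  R=[1/2 1]  → 1/4
g_4 [brrb]  L=[0 1/4]  R=[1/2 1]  → 3/8
g_5 [brrbr]  L=[0 1/4]  R=[3/8 1/2 1]  → 5/16
g_6 [brrbrb]  L=[0 1/4 5/16]  R=[3/8 1/2 1]  → 11/32
g_7 [brrbrbr]  L=[0 1/4 5/16]  R=[11/32 3/8 1/2 1]  → 21/64
g_8 [brrbrbrr]  L=[0 1/4 5/16]  R=[21/64 11/32 3/8 1/2 1]  → 41/128
g_9 [brrbrbrrr]  L=[0 1/4 5/16]  R=[41/128 21/64 11/32 3/8 1/2 1]  → 81/256
g_10 [brrbrbrrrb]  L=[0 1/4 5/16 81/256]  R=[41/128 21/64 11/32 3/8 1/2 1]  → 163/512
g_11 [brrbrbrrrbb]  L=[0 1/4 5/16 81/256 163/512]  R=[41/128 21/64 11/32 3/8 1/2 1]  → 327/1024
g_12 [brrbrbrrrbbr]  L=[0 1/4 5/16 81/256 163/512]  R=[327/1024 41/128 21/64 11/32 3/8 1/2 1]  → 653/2048
g_13 [brrbrbrrrbbrr]  L=[0 1/4 5/16 81/256 163/512]  R=[653/2048 327/1024 41/128 21/64 11/32 3/8 1/2 1]  → 1305/4096
g_14 [brrbrbrrrbbrrb]  L=[0 1/4 5/16 81/256 163/512 1305/4096]  R=[653/2048 327/1024 41/128 21/64 11/32 3/8 1/2 1]  → 2611/8192
g_15 [brrbrbrrrbbrrbb]  L=[0 1/4 5/16 81/256 163/512 1305/4096 2611/8192]  R=[653/2048 327/1024 41/128 21/64 11/32 3/8 1/2 1]  → 5223/16384

5223/16384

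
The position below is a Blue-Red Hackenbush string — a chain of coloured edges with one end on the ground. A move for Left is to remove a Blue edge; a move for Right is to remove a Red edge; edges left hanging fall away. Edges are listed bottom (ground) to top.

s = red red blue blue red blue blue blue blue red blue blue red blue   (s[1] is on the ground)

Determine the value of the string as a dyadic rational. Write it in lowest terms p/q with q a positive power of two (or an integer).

Prefix values for red red blue blue red blue blue blue blue red blue blue red blue via {L|R} + simplicity:
edge 1 of 14 (red): {  | 0 } ⇒ -1
edge 2 of 14 (red): {  | -1, 0 } ⇒ -2
edge 3 of 14 (blue): { -2 | -1, 0 } ⇒ -3/2
edge 4 of 14 (blue): { -2, -3/2 | -1, 0 } ⇒ -5/4
edge 5 of 14 (red): { -2, -3/2 | -5/4, -1, 0 } ⇒ -11/8
edge 6 of 14 (blue): { -2, -3/2, -11/8 | -5/4, -1, 0 } ⇒ -21/16
edge 7 of 14 (blue): { -2, -3/2, -11/8, -21/16 | -5/4, -1, 0 } ⇒ -41/32
edge 8 of 14 (blue): { -2, -3/2, -11/8, -21/16, -41/32 | -5/4, -1, 0 } ⇒ -81/64
edge 9 of 14 (blue): { -2, -3/2, -11/8, -21/16, -41/32, -81/64 | -5/4, -1, 0 } ⇒ -161/128
edge 10 of 14 (red): { -2, -3/2, -11/8, -21/16, -41/32, -81/64 | -161/128, -5/4, -1, 0 } ⇒ -323/256
edge 11 of 14 (blue): { -2, -3/2, -11/8, -21/16, -41/32, -81/64, -323/256 | -161/128, -5/4, -1, 0 } ⇒ -645/512
edge 12 of 14 (blue): { -2, -3/2, -11/8, -21/16, -41/32, -81/64, -323/256, -645/512 | -161/128, -5/4, -1, 0 } ⇒ -1289/1024
edge 13 of 14 (red): { -2, -3/2, -11/8, -21/16, -41/32, -81/64, -323/256, -645/512 | -1289/1024, -161/128, -5/4, -1, 0 } ⇒ -2579/2048
edge 14 of 14 (blue): { -2, -3/2, -11/8, -21/16, -41/32, -81/64, -323/256, -645/512, -2579/2048 | -1289/1024, -161/128, -5/4, -1, 0 } ⇒ -5157/4096

-5157/4096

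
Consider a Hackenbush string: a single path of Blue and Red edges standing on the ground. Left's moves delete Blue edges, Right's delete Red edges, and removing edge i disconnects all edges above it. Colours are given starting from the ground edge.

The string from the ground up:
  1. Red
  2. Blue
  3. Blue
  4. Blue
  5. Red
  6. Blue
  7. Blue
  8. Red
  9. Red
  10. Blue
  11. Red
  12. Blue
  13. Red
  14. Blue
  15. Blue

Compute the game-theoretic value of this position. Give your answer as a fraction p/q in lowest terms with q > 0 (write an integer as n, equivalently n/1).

Prefix values for Red Blue Blue Blue Red Blue Blue Red Red Blue Red Blue Red Blue Blue via {L|R} + simplicity:
step 1: add Red to get R; options L={ ∅ } R={ 0 } → -1
step 2: add Blue to get RB; options L={ -1 } R={ 0 } → -1/2
step 3: add Blue to get RBB; options L={ -1, -1/2 } R={ 0 } → -1/4
step 4: add Blue to get RBBB; options L={ -1, -1/2, -1/4 } R={ 0 } → -1/8
step 5: add Red to get RBBBR; options L={ -1, -1/2, -1/4 } R={ -1/8, 0 } → -3/16
step 6: add Blue to get RBBBRB; options L={ -1, -1/2, -1/4, -3/16 } R={ -1/8, 0 } → -5/32
step 7: add Blue to get RBBBRBB; options L={ -1, -1/2, -1/4, -3/16, -5/32 } R={ -1/8, 0 } → -9/64
step 8: add Red to get RBBBRBBR; options L={ -1, -1/2, -1/4, -3/16, -5/32 } R={ -9/64, -1/8, 0 } → -19/128
step 9: add Red to get RBBBRBBRR; options L={ -1, -1/2, -1/4, -3/16, -5/32 } R={ -19/128, -9/64, -1/8, 0 } → -39/256
step 10: add Blue to get RBBBRBBRRB; options L={ -1, -1/2, -1/4, -3/16, -5/32, -39/256 } R={ -19/128, -9/64, -1/8, 0 } → -77/512
step 11: add Red to get RBBBRBBRRBR; options L={ -1, -1/2, -1/4, -3/16, -5/32, -39/256 } R={ -77/512, -19/128, -9/64, -1/8, 0 } → -155/1024
step 12: add Blue to get RBBBRBBRRBRB; options L={ -1, -1/2, -1/4, -3/16, -5/32, -39/256, -155/1024 } R={ -77/512, -19/128, -9/64, -1/8, 0 } → -309/2048
step 13: add Red to get RBBBRBBRRBRBR; options L={ -1, -1/2, -1/4, -3/16, -5/32, -39/256, -155/1024 } R={ -309/2048, -77/512, -19/128, -9/64, -1/8, 0 } → -619/4096
step 14: add Blue to get RBBBRBBRRBRBRB; options L={ -1, -1/2, -1/4, -3/16, -5/32, -39/256, -155/1024, -619/4096 } R={ -309/2048, -77/512, -19/128, -9/64, -1/8, 0 } → -1237/8192
step 15: add Blue to get RBBBRBBRRBRBRBB; options L={ -1, -1/2, -1/4, -3/16, -5/32, -39/256, -155/1024, -619/4096, -1237/8192 } R={ -309/2048, -77/512, -19/128, -9/64, -1/8, 0 } → -2473/16384

-2473/16384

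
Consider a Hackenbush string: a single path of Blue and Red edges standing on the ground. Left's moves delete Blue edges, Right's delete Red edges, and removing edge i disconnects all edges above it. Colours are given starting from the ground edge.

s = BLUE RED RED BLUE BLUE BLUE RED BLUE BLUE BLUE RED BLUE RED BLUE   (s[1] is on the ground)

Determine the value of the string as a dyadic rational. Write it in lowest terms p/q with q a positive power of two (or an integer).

B: Left { 0 }, Right { none } ⇒ simplest 1
BR: Left { 0 }, Right { 1 } ⇒ simplest 1/2
BRR: Left { 0 }, Right { 1/2 1 } ⇒ simplest 1/4
BRRB: Left { 0 1/4 }, Right { 1/2 1 } ⇒ simplest 3/8
BRRBB: Left { 0 1/4 3/8 }, Right { 1/2 1 } ⇒ simplest 7/16
BRRBBB: Left { 0 1/4 3/8 7/16 }, Right { 1/2 1 } ⇒ simplest 15/32
BRRBBBR: Left { 0 1/4 3/8 7/16 }, Right { 15/32 1/2 1 } ⇒ simplest 29/64
BRRBBBRB: Left { 0 1/4 3/8 7/16 29/64 }, Right { 15/32 1/2 1 } ⇒ simplest 59/128
BRRBBBRBB: Left { 0 1/4 3/8 7/16 29/64 59/128 }, Right { 15/32 1/2 1 } ⇒ simplest 119/256
BRRBBBRBBB: Left { 0 1/4 3/8 7/16 29/64 59/128 119/256 }, Right { 15/32 1/2 1 } ⇒ simplest 239/512
BRRBBBRBBBR: Left { 0 1/4 3/8 7/16 29/64 59/128 119/256 }, Right { 239/512 15/32 1/2 1 } ⇒ simplest 477/1024
BRRBBBRBBBRB: Left { 0 1/4 3/8 7/16 29/64 59/128 119/256 477/1024 }, Right { 239/512 15/32 1/2 1 } ⇒ simplest 955/2048
BRRBBBRBBBRBR: Left { 0 1/4 3/8 7/16 29/64 59/128 119/256 477/1024 }, Right { 955/2048 239/512 15/32 1/2 1 } ⇒ simplest 1909/4096
BRRBBBRBBBRBRB: Left { 0 1/4 3/8 7/16 29/64 59/128 119/256 477/1024 1909/4096 }, Right { 955/2048 239/512 15/32 1/2 1 } ⇒ simplest 3819/8192

3819/8192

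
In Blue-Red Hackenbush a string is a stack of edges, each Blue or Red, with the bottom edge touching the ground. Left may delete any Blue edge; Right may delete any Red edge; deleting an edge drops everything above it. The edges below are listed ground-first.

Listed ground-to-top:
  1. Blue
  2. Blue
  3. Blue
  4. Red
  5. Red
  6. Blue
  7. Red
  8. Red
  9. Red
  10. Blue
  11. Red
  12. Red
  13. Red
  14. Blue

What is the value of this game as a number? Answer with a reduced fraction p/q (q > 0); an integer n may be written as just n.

Build val(s[:k]) for k = 1..14, string s = Blue Blue Blue Red Red Blue Red Red Red Blue Red Red Red Blue.
edge 1 of 14 (Blue): { 0 | (no moves) } = 1
edge 2 of 14 (Blue): { 0, 1 | (no moves) } = 2
edge 3 of 14 (Blue): { 0, 1, 2 | (no moves) } = 3
edge 4 of 14 (Red): { 0, 1, 2 | 3 } = 5/2
edge 5 of 14 (Red): { 0, 1, 2 | 5/2, 3 } = 9/4
edge 6 of 14 (Blue): { 0, 1, 2, 9/4 | 5/2, 3 } = 19/8
edge 7 of 14 (Red): { 0, 1, 2, 9/4 | 19/8, 5/2, 3 } = 37/16
edge 8 of 14 (Red): { 0, 1, 2, 9/4 | 37/16, 19/8, 5/2, 3 } = 73/32
edge 9 of 14 (Red): { 0, 1, 2, 9/4 | 73/32, 37/16, 19/8, 5/2, 3 } = 145/64
edge 10 of 14 (Blue): { 0, 1, 2, 9/4, 145/64 | 73/32, 37/16, 19/8, 5/2, 3 } = 291/128
edge 11 of 14 (Red): { 0, 1, 2, 9/4, 145/64 | 291/128, 73/32, 37/16, 19/8, 5/2, 3 } = 581/256
edge 12 of 14 (Red): { 0, 1, 2, 9/4, 145/64 | 581/256, 291/128, 73/32, 37/16, 19/8, 5/2, 3 } = 1161/512
edge 13 of 14 (Red): { 0, 1, 2, 9/4, 145/64 | 1161/512, 581/256, 291/128, 73/32, 37/16, 19/8, 5/2, 3 } = 2321/1024
edge 14 of 14 (Blue): { 0, 1, 2, 9/4, 145/64, 2321/1024 | 1161/512, 581/256, 291/128, 73/32, 37/16, 19/8, 5/2, 3 } = 4643/2048

4643/2048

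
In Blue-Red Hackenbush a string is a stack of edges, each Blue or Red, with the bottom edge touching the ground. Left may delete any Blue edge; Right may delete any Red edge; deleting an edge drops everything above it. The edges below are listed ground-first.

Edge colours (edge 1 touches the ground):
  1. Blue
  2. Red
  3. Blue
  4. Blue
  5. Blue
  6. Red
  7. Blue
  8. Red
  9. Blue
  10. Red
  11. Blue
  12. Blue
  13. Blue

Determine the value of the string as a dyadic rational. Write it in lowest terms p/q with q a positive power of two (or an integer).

3759/4096

Build v(s[:k]) for k = 1..13, string s = Blue Red Blue Blue Blue Red Blue Red Blue Red Blue Blue Blue.
1 of 13 · B · max L 0 · min R +∞ = 1
2 of 13 · BR · max L 0 · min R 1 = 1/2
3 of 13 · BRB · max L 1/2 · min R 1 = 3/4
4 of 13 · BRBB · max L 3/4 · min R 1 = 7/8
5 of 13 · BRBBB · max L 7/8 · min R 1 = 15/16
6 of 13 · BRBBBR · max L 7/8 · min R 15/16 = 29/32
7 of 13 · BRBBBRB · max L 29/32 · min R 15/16 = 59/64
8 of 13 · BRBBBRBR · max L 29/32 · min R 59/64 = 117/128
9 of 13 · BRBBBRBRB · max L 117/128 · min R 59/64 = 235/256
10 of 13 · BRBBBRBRBR · max L 117/128 · min R 235/256 = 469/512
11 of 13 · BRBBBRBRBRB · max L 469/512 · min R 235/256 = 939/1024
12 of 13 · BRBBBRBRBRBB · max L 939/1024 · min R 235/256 = 1879/2048
13 of 13 · BRBBBRBRBRBBB · max L 1879/2048 · min R 235/256 = 3759/4096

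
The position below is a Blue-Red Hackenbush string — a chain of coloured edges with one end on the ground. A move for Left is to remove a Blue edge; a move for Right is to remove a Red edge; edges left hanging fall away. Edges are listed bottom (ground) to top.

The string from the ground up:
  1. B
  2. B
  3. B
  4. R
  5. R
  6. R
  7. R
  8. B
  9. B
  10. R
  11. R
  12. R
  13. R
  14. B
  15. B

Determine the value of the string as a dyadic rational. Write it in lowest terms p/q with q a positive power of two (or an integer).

8583/4096

Prefix values for B B B R R R R B B R R R R B B via {L|R} + simplicity:
g_1 [B]  L=[0]  R=[none]  → 1
g_2 [BB]  L=[0; 1]  R=[none]  → 2
g_3 [BBB]  L=[0; 1; 2]  R=[none]  → 3
g_4 [BBBR]  L=[0; 1; 2]  R=[3]  → 5/2
g_5 [BBBRR]  L=[0; 1; 2]  R=[5/2; 3]  → 9/4
g_6 [BBBRRR]  L=[0; 1; 2]  R=[9/4; 5/2; 3]  → 17/8
g_7 [BBBRRRR]  L=[0; 1; 2]  R=[17/8; 9/4; 5/2; 3]  → 33/16
g_8 [BBBRRRRB]  L=[0; 1; 2; 33/16]  R=[17/8; 9/4; 5/2; 3]  → 67/32
g_9 [BBBRRRRBB]  L=[0; 1; 2; 33/16; 67/32]  R=[17/8; 9/4; 5/2; 3]  → 135/64
g_10 [BBBRRRRBBR]  L=[0; 1; 2; 33/16; 67/32]  R=[135/64; 17/8; 9/4; 5/2; 3]  → 269/128
g_11 [BBBRRRRBBRR]  L=[0; 1; 2; 33/16; 67/32]  R=[269/128; 135/64; 17/8; 9/4; 5/2; 3]  → 537/256
g_12 [BBBRRRRBBRRR]  L=[0; 1; 2; 33/16; 67/32]  R=[537/256; 269/128; 135/64; 17/8; 9/4; 5/2; 3]  → 1073/512
g_13 [BBBRRRRBBRRRR]  L=[0; 1; 2; 33/16; 67/32]  R=[1073/512; 537/256; 269/128; 135/64; 17/8; 9/4; 5/2; 3]  → 2145/1024
g_14 [BBBRRRRBBRRRRB]  L=[0; 1; 2; 33/16; 67/32; 2145/1024]  R=[1073/512; 537/256; 269/128; 135/64; 17/8; 9/4; 5/2; 3]  → 4291/2048
g_15 [BBBRRRRBBRRRRBB]  L=[0; 1; 2; 33/16; 67/32; 2145/1024; 4291/2048]  R=[1073/512; 537/256; 269/128; 135/64; 17/8; 9/4; 5/2; 3]  → 8583/4096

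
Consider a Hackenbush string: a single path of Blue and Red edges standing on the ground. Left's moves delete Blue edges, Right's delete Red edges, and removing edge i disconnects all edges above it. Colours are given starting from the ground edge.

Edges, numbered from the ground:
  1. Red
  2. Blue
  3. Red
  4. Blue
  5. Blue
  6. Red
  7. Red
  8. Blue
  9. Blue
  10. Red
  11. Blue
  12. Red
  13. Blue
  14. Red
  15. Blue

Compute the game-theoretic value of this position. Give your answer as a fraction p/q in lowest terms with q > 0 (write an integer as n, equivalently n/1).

-9813/16384

Build val(s[:k]) for k = 1..15, string s = Red Blue Red Blue Blue Red Red Blue Blue Red Blue Red Blue Red Blue.
1 of 15 · R · max L −∞ · min R 0 — -1
2 of 15 · RB · max L -1 · min R 0 — -1/2
3 of 15 · RBR · max L -1 · min R -1/2 — -3/4
4 of 15 · RBRB · max L -3/4 · min R -1/2 — -5/8
5 of 15 · RBRBB · max L -5/8 · min R -1/2 — -9/16
6 of 15 · RBRBBR · max L -5/8 · min R -9/16 — -19/32
7 of 15 · RBRBBRR · max L -5/8 · min R -19/32 — -39/64
8 of 15 · RBRBBRRB · max L -39/64 · min R -19/32 — -77/128
9 of 15 · RBRBBRRBB · max L -77/128 · min R -19/32 — -153/256
10 of 15 · RBRBBRRBBR · max L -77/128 · min R -153/256 — -307/512
11 of 15 · RBRBBRRBBRB · max L -307/512 · min R -153/256 — -613/1024
12 of 15 · RBRBBRRBBRBR · max L -307/512 · min R -613/1024 — -1227/2048
13 of 15 · RBRBBRRBBRBRB · max L -1227/2048 · min R -613/1024 — -2453/4096
14 of 15 · RBRBBRRBBRBRBR · max L -1227/2048 · min R -2453/4096 — -4907/8192
15 of 15 · RBRBBRRBBRBRBRB · max L -4907/8192 · min R -2453/4096 — -9813/16384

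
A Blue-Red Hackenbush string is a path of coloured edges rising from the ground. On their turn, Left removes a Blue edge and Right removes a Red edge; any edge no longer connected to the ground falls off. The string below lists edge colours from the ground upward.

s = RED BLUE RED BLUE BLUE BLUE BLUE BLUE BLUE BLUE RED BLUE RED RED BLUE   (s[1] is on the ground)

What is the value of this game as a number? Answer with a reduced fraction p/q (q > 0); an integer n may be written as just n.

Recurse on prefixes of the 15-edge string RED BLUE RED BLUE BLUE BLUE BLUE BLUE BLUE BLUE RED BLUE RED RED BLUE:
1 of 15 · R · max L −∞ · min R 0 ⇒ -1
2 of 15 · RB · max L -1 · min R 0 ⇒ -1/2
3 of 15 · RBR · max L -1 · min R -1/2 ⇒ -3/4
4 of 15 · RBRB · max L -3/4 · min R -1/2 ⇒ -5/8
5 of 15 · RBRBB · max L -5/8 · min R -1/2 ⇒ -9/16
6 of 15 · RBRBBB · max L -9/16 · min R -1/2 ⇒ -17/32
7 of 15 · RBRBBBB · max L -17/32 · min R -1/2 ⇒ -33/64
8 of 15 · RBRBBBBB · max L -33/64 · min R -1/2 ⇒ -65/128
9 of 15 · RBRBBBBBB · max L -65/128 · min R -1/2 ⇒ -129/256
10 of 15 · RBRBBBBBBB · max L -129/256 · min R -1/2 ⇒ -257/512
11 of 15 · RBRBBBBBBBR · max L -129/256 · min R -257/512 ⇒ -515/1024
12 of 15 · RBRBBBBBBBRB · max L -515/1024 · min R -257/512 ⇒ -1029/2048
13 of 15 · RBRBBBBBBBRBR · max L -515/1024 · min R -1029/2048 ⇒ -2059/4096
14 of 15 · RBRBBBBBBBRBRR · max L -515/1024 · min R -2059/4096 ⇒ -4119/8192
15 of 15 · RBRBBBBBBBRBRRB · max L -4119/8192 · min R -2059/4096 ⇒ -8237/16384

-8237/16384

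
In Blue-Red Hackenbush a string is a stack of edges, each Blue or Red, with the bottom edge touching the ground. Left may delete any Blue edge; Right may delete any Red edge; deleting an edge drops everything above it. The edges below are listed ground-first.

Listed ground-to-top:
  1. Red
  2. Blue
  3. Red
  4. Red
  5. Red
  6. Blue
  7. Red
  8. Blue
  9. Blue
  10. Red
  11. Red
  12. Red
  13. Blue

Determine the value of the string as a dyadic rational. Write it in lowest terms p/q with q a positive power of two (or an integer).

step 1: add Red to get R; options L={ (no moves) } R={ 0 } so -1
step 2: add Blue to get RB; options L={ -1 } R={ 0 } so -1/2
step 3: add Red to get RBR; options L={ -1 } R={ -1/2, 0 } so -3/4
step 4: add Red to get RBRR; options L={ -1 } R={ -3/4, -1/2, 0 } so -7/8
step 5: add Red to get RBRRR; options L={ -1 } R={ -7/8, -3/4, -1/2, 0 } so -15/16
step 6: add Blue to get RBRRRB; options L={ -1, -15/16 } R={ -7/8, -3/4, -1/2, 0 } so -29/32
step 7: add Red to get RBRRRBR; options L={ -1, -15/16 } R={ -29/32, -7/8, -3/4, -1/2, 0 } so -59/64
step 8: add Blue to get RBRRRBRB; options L={ -1, -15/16, -59/64 } R={ -29/32, -7/8, -3/4, -1/2, 0 } so -117/128
step 9: add Blue to get RBRRRBRBB; options L={ -1, -15/16, -59/64, -117/128 } R={ -29/32, -7/8, -3/4, -1/2, 0 } so -233/256
step 10: add Red to get RBRRRBRBBR; options L={ -1, -15/16, -59/64, -117/128 } R={ -233/256, -29/32, -7/8, -3/4, -1/2, 0 } so -467/512
step 11: add Red to get RBRRRBRBBRR; options L={ -1, -15/16, -59/64, -117/128 } R={ -467/512, -233/256, -29/32, -7/8, -3/4, -1/2, 0 } so -935/1024
step 12: add Red to get RBRRRBRBBRRR; options L={ -1, -15/16, -59/64, -117/128 } R={ -935/1024, -467/512, -233/256, -29/32, -7/8, -3/4, -1/2, 0 } so -1871/2048
step 13: add Blue to get RBRRRBRBBRRRB; options L={ -1, -15/16, -59/64, -117/128, -1871/2048 } R={ -935/1024, -467/512, -233/256, -29/32, -7/8, -3/4, -1/2, 0 } so -3741/4096

-3741/4096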